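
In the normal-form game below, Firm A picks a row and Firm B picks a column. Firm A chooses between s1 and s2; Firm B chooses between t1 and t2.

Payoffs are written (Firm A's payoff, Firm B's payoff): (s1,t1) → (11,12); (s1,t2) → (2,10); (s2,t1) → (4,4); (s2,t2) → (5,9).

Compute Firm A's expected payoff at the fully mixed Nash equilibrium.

First find y, the probability Firm B plays t1, from Firm A's indifference between s1 and s2: 11y + 2(1−y) = 4y + 5(1−y), giving y = 3/10.
Since Firm A is indifferent in equilibrium, Firm A's expected payoff equals the payoff from either row against (3/10, 7/10). Using s1: 11(3/10) + 2(7/10) = 47/10.

47/10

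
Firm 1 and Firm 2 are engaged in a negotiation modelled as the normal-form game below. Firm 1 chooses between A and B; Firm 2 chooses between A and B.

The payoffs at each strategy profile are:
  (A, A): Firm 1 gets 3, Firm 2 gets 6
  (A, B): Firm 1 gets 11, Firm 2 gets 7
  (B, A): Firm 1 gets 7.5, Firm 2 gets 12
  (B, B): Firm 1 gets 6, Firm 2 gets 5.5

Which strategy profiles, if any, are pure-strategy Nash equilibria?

(A, A): Firm 1 prefers B (7.5 > 3); Firm 2 prefers B (7 > 6) — not an equilibrium.
(A, B): Firm 1 gets 11 ≥ 6 from B, and Firm 2 gets 7 ≥ 6 from A — Nash equilibrium.
(B, A): Firm 1 gets 7.5 ≥ 3 from A, and Firm 2 gets 12 ≥ 5.5 from B — Nash equilibrium.
(B, B): Firm 1 prefers A (11 > 6); Firm 2 prefers A (12 > 5.5) — not an equilibrium.

(A, B) and (B, A)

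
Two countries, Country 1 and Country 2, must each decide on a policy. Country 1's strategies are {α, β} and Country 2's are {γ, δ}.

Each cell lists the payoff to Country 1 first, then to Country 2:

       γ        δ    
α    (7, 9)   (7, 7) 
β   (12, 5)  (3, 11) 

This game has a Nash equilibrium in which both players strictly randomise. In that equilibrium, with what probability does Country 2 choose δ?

5/9

Let q be the probability that Country 2 plays γ. In a completely mixed equilibrium, Country 1 must be indifferent between α and β.
Country 1's expected payoff from α is 7q + 7(1−q); from β it is 12q + 3(1−q).
Setting these equal: 7 = 9q + 3, so q = 4/9.
Therefore Country 2 plays δ with probability 1 − 4/9 = 5/9.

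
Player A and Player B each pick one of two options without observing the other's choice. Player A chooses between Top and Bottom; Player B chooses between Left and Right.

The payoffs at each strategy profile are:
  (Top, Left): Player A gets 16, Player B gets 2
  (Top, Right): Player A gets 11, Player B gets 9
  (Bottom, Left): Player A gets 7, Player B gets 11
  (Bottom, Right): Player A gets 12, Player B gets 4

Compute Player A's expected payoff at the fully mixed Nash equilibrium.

First find y, the probability Player B plays Left, from Player A's indifference between Top and Bottom: 16y + 11(1−y) = 7y + 12(1−y), giving y = 1/10.
Since Player A is indifferent in equilibrium, Player A's expected payoff equals the payoff from either row against (1/10, 9/10). Using Top: 16(1/10) + 11(9/10) = 23/2.

23/2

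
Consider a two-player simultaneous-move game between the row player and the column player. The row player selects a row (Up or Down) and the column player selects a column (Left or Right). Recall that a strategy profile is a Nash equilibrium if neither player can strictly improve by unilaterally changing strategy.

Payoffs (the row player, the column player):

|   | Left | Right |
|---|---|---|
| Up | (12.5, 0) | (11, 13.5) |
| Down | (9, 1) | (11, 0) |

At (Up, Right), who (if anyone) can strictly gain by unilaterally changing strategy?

The row player at (Up, Right) earns 11; deviating to Down yields 11 — not better.
The column player earns 13.5; deviating to Left yields 0 — not better.
Neither player can strictly improve; the profile is a Nash equilibrium.

Neither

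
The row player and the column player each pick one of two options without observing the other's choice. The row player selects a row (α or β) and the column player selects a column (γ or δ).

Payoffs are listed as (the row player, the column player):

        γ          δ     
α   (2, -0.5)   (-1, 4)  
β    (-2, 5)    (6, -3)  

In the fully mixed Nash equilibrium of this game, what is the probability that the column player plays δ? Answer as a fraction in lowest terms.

Let c be the probability that the column player plays γ. In a completely mixed equilibrium, the row player must be indifferent between α and β.
The row player's expected payoff from α is 2c − (1−c); from β it is −2c + 6(1−c).
Setting these equal: 3c − 1 = −8c + 6, so c = 7/11.
Therefore the column player plays δ with probability 1 − 7/11 = 4/11.

4/11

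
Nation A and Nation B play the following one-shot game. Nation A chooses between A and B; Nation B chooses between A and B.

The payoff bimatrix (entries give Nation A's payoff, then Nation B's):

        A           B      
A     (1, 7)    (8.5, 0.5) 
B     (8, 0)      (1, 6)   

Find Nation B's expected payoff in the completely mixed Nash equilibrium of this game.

First find p, the probability Nation A plays A, from Nation B's indifference between A and B: 7p = 0.5p + 6(1−p), giving p = 12/25.
Since Nation B is indifferent in equilibrium, Nation B's expected payoff equals the payoff from either column against (12/25, 13/25). Using A: 7(12/25) = 84/25.

84/25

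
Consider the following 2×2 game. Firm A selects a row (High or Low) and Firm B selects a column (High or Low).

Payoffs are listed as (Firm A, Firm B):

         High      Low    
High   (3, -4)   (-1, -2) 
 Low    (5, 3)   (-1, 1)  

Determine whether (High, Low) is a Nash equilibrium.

At (High, Low), Firm A earns -1; switching to Low would give -1, so Firm A has no profitable deviation.
Firm B earns -2; switching to High would give -4, so Firm B has no profitable deviation.
Neither player can gain by a unilateral deviation, so this profile is a Nash equilibrium.

Yes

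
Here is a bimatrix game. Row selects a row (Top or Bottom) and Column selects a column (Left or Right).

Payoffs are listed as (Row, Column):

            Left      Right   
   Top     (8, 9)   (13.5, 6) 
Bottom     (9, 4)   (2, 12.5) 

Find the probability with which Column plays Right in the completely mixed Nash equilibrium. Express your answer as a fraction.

2/25

Let q be the probability that Column plays Left. In a completely mixed equilibrium, Row must be indifferent between Top and Bottom.
Row's expected payoff from Top is 8q + 13.5(1−q); from Bottom it is 9q + 2(1−q).
Setting these equal: −5.5q + 13.5 = 7q + 2, so q = 23/25.
Therefore Column plays Right with probability 1 − 23/25 = 2/25.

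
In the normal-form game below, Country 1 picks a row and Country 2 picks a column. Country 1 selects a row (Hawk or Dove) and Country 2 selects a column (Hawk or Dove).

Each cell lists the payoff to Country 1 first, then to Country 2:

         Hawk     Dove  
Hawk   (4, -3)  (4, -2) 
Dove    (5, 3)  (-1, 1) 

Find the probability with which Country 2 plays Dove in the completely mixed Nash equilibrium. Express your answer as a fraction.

Let q be the probability that Country 2 plays Hawk. In a completely mixed equilibrium, Country 1 must be indifferent between Hawk and Dove.
Country 1's expected payoff from Hawk is 4q + 4(1−q); from Dove it is 5q − (1−q).
Setting these equal: 4 = 6q − 1, so q = 5/6.
Therefore Country 2 plays Dove with probability 1 − 5/6 = 1/6.

1/6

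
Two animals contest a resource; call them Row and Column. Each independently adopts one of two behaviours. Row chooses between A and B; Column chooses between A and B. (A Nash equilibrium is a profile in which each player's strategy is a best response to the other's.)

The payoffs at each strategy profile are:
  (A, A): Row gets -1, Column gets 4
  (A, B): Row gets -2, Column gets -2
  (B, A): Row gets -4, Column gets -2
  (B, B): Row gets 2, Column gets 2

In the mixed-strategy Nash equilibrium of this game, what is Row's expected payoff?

First find y, the probability Column plays A, from Row's indifference between A and B: −y − 2(1−y) = −4y + 2(1−y), giving y = 4/7.
Since Row is indifferent in equilibrium, Row's expected payoff equals the payoff from either row against (4/7, 3/7). Using A: −(4/7) − 2(3/7) = -10/7.

-10/7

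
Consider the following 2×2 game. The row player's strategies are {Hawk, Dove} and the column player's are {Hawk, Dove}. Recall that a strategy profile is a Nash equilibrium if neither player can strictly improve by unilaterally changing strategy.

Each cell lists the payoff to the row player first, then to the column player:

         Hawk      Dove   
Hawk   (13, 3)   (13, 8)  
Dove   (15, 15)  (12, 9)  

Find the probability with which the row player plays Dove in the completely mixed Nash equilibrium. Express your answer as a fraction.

5/11

Let p be the probability that the row player plays Hawk. In a completely mixed equilibrium, the column player must be indifferent between Hawk and Dove.
The column player's expected payoff from Hawk is 3p + 15(1−p); from Dove it is 8p + 9(1−p).
Setting these equal: −12p + 15 = −p + 9, so p = 6/11.
Therefore the row player plays Dove with probability 1 − 6/11 = 5/11.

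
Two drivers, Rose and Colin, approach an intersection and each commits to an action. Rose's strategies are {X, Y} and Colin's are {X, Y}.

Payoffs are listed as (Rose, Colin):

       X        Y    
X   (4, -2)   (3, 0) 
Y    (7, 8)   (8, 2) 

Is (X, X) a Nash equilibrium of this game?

At (X, X), Rose earns 4; switching to Y would give 7, so Rose would deviate.
Colin earns -2; switching to Y would give 0, so Colin would deviate.
Since at least one player can profitably deviate, this is not a Nash equilibrium.

No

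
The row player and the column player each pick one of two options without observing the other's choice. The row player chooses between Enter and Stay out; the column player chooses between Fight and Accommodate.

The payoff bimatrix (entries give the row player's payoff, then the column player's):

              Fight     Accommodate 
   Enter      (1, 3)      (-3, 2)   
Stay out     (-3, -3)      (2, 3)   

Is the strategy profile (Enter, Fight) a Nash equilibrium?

Yes

At (Enter, Fight), the row player earns 1; switching to Stay out would give -3, so the row player has no profitable deviation.
The column player earns 3; switching to Accommodate would give 2, so the column player has no profitable deviation.
Neither player can gain by a unilateral deviation, so this profile is a Nash equilibrium.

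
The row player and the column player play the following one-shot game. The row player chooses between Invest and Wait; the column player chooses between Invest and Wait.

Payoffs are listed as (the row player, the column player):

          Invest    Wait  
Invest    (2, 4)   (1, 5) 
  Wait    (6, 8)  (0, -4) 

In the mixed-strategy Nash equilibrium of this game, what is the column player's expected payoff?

56/13

First find x, the probability the row player plays Invest, from the column player's indifference between Invest and Wait: 4x + 8(1−x) = 5x − 4(1−x), giving x = 12/13.
Since the column player is indifferent in equilibrium, the column player's expected payoff equals the payoff from either column against (12/13, 1/13). Using Invest: 4(12/13) + 8(1/13) = 56/13.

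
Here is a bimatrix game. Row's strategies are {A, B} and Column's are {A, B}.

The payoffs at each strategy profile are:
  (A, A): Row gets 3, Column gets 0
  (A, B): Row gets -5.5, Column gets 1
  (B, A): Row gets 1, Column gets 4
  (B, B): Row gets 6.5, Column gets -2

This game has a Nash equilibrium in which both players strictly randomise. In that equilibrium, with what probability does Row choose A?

6/7

Let x be the probability that Row plays A. In a completely mixed equilibrium, Column must be indifferent between A and B.
Column's expected payoff from A is 4(1−x); from B it is x − 2(1−x).
Setting these equal: −4x + 4 = 3x − 2, so x = 6/7.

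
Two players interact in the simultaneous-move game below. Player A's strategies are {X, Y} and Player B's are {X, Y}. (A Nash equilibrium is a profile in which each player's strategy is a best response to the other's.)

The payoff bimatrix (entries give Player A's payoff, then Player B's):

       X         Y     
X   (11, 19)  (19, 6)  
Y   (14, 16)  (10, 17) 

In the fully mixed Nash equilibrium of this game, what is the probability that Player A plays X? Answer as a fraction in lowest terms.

Let x be the probability that Player A plays X. In a completely mixed equilibrium, Player B must be indifferent between X and Y.
Player B's expected payoff from X is 19x + 16(1−x); from Y it is 6x + 17(1−x).
Setting these equal: 3x + 16 = −11x + 17, so x = 1/14.

1/14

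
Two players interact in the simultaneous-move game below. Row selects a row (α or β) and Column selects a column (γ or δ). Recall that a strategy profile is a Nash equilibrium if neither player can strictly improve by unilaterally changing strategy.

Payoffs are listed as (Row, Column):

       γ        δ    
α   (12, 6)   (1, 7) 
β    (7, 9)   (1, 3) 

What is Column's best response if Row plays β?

γ

Against β, Column earns 9 from γ and 3 from δ.
So γ is the best response.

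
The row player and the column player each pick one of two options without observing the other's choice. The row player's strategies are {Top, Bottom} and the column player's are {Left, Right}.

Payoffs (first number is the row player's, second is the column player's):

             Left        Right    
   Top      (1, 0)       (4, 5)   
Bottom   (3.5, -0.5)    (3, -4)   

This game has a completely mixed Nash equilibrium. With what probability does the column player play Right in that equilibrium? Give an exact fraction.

Let q be the probability that the column player plays Left. In a completely mixed equilibrium, the row player must be indifferent between Top and Bottom.
The row player's expected payoff from Top is q + 4(1−q); from Bottom it is 3.5q + 3(1−q).
Setting these equal: −3q + 4 = 0.5q + 3, so q = 2/7.
Therefore the column player plays Right with probability 1 − 2/7 = 5/7.

5/7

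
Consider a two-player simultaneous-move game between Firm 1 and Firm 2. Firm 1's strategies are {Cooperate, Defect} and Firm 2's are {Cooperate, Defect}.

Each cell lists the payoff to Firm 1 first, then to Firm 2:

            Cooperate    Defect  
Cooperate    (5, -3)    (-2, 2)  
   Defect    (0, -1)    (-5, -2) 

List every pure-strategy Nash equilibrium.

(Cooperate, Defect)

(Cooperate, Cooperate): Firm 2 prefers Defect (2 > -3) — not an equilibrium.
(Cooperate, Defect): Firm 1 gets -2 ≥ -5 from Defect, and Firm 2 gets 2 ≥ -3 from Cooperate — Nash equilibrium.
(Defect, Cooperate): Firm 1 prefers Cooperate (5 > 0) — not an equilibrium.
(Defect, Defect): Firm 1 prefers Cooperate (-2 > -5); Firm 2 prefers Cooperate (-1 > -2) — not an equilibrium.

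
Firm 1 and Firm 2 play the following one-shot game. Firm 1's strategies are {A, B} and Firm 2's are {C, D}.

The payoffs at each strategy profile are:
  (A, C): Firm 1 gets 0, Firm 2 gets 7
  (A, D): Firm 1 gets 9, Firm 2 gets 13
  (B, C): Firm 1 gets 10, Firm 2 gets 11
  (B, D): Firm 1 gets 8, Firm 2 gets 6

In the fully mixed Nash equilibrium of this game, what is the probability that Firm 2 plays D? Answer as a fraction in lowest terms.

10/11

Let c be the probability that Firm 2 plays C. In a completely mixed equilibrium, Firm 1 must be indifferent between A and B.
Firm 1's expected payoff from A is 9(1−c); from B it is 10c + 8(1−c).
Setting these equal: −9c + 9 = 2c + 8, so c = 1/11.
Therefore Firm 2 plays D with probability 1 − 1/11 = 10/11.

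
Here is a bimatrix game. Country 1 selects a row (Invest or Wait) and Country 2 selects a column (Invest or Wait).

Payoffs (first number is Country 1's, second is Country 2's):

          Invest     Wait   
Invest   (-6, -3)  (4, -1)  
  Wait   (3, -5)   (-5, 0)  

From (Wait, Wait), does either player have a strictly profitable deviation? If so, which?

Country 1

Country 1 at (Wait, Wait) earns -5; deviating to Invest yields 4 — a strict improvement.
Country 2 earns 0; deviating to Invest yields -5 — not better.
Only Country 1 has a strictly profitable deviation.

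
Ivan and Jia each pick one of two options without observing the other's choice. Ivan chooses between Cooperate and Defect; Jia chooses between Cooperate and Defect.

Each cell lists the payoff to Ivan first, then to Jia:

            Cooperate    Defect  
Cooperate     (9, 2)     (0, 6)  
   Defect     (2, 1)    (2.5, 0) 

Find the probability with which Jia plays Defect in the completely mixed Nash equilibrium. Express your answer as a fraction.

14/19

Let y be the probability that Jia plays Cooperate. In a completely mixed equilibrium, Ivan must be indifferent between Cooperate and Defect.
Ivan's expected payoff from Cooperate is 9y; from Defect it is 2y + 2.5(1−y).
Setting these equal: 9y = −0.5y + 2.5, so y = 5/19.
Therefore Jia plays Defect with probability 1 − 5/19 = 14/19.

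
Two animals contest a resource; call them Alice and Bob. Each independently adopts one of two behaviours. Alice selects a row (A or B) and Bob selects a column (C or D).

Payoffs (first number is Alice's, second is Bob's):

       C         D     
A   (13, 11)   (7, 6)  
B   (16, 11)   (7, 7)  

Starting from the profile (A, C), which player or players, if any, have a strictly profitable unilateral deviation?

Alice

Alice at (A, C) earns 13; deviating to B yields 16 — a strict improvement.
Bob earns 11; deviating to D yields 6 — not better.
Only Alice has a strictly profitable deviation.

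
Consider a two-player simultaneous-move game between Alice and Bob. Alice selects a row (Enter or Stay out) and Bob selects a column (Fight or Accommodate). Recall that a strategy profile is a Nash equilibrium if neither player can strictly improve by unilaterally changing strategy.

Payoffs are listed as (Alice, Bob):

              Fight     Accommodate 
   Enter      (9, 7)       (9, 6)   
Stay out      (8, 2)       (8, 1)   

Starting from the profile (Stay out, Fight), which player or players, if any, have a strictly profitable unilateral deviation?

Alice

Alice at (Stay out, Fight) earns 8; deviating to Enter yields 9 — a strict improvement.
Bob earns 2; deviating to Accommodate yields 1 — not better.
Only Alice has a strictly profitable deviation.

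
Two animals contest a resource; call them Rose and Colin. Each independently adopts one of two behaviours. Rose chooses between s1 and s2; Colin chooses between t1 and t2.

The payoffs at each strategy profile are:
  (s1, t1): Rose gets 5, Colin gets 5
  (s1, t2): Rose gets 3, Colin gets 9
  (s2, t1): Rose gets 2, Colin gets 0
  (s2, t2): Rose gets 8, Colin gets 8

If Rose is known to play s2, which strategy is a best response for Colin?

t2

Against s2, Colin earns 0 from t1 and 8 from t2.
So t2 is the best response.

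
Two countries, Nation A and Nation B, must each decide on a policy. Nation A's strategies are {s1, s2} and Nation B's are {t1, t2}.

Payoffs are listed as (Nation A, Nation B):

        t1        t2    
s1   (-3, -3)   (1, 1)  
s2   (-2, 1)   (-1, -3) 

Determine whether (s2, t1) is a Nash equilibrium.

Yes

At (s2, t1), Nation A earns -2; switching to s1 would give -3, so Nation A has no profitable deviation.
Nation B earns 1; switching to t2 would give -3, so Nation B has no profitable deviation.
Neither player can gain by a unilateral deviation, so this profile is a Nash equilibrium.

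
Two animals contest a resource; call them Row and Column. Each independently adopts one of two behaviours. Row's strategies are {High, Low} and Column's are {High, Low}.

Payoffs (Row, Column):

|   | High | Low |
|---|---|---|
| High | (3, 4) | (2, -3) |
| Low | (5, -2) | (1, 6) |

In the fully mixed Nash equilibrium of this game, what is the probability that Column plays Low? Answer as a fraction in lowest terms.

2/3

Let q be the probability that Column plays High. In a completely mixed equilibrium, Row must be indifferent between High and Low.
Row's expected payoff from High is 3q + 2(1−q); from Low it is 5q + (1−q).
Setting these equal: q + 2 = 4q + 1, so q = 1/3.
Therefore Column plays Low with probability 1 − 1/3 = 2/3.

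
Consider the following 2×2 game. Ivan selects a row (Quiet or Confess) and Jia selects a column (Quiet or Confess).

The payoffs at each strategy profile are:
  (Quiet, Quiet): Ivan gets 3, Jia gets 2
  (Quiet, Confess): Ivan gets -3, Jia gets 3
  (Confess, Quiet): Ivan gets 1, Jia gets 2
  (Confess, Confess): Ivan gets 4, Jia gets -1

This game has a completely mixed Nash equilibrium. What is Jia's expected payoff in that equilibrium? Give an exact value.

First find p, the probability Ivan plays Quiet, from Jia's indifference between Quiet and Confess: 2p + 2(1−p) = 3p − (1−p), giving p = 3/4.
Since Jia is indifferent in equilibrium, Jia's expected payoff equals the payoff from either column against (3/4, 1/4). Using Quiet: 2(3/4) + 2(1/4) = 2.

2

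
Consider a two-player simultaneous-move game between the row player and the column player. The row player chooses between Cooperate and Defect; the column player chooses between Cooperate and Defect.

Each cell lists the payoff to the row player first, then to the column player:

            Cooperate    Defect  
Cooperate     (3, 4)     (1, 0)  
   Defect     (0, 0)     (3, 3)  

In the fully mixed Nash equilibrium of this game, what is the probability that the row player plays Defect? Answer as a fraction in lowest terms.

Let x be the probability that the row player plays Cooperate. In a completely mixed equilibrium, the column player must be indifferent between Cooperate and Defect.
The column player's expected payoff from Cooperate is 4x; from Defect it is 3(1−x).
Setting these equal: 4x = −3x + 3, so x = 3/7.
Therefore the row player plays Defect with probability 1 − 3/7 = 4/7.

4/7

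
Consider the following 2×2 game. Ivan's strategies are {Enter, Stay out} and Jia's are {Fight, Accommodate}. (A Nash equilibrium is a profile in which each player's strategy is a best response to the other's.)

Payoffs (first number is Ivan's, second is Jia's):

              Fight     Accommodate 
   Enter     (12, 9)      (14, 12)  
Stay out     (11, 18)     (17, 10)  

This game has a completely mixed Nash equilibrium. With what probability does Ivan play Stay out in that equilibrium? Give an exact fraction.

3/11

Let r be the probability that Ivan plays Enter. In a completely mixed equilibrium, Jia must be indifferent between Fight and Accommodate.
Jia's expected payoff from Fight is 9r + 18(1−r); from Accommodate it is 12r + 10(1−r).
Setting these equal: −9r + 18 = 2r + 10, so r = 8/11.
Therefore Ivan plays Stay out with probability 1 − 8/11 = 3/11.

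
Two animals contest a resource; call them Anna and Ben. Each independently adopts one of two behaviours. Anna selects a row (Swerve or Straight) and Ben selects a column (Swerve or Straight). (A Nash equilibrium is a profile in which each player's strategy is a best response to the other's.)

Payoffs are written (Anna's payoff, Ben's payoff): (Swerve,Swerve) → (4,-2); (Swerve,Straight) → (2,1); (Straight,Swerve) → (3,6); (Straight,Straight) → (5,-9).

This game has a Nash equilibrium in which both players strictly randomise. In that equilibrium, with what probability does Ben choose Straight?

Let c be the probability that Ben plays Swerve. In a completely mixed equilibrium, Anna must be indifferent between Swerve and Straight.
Anna's expected payoff from Swerve is 4c + 2(1−c); from Straight it is 3c + 5(1−c).
Setting these equal: 2c + 2 = −2c + 5, so c = 3/4.
Therefore Ben plays Straight with probability 1 − 3/4 = 1/4.

1/4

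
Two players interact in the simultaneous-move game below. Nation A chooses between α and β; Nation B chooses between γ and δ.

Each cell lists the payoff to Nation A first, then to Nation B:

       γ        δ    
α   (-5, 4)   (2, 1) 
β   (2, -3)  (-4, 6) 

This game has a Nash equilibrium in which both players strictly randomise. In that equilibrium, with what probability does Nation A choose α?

3/4

Let p be the probability that Nation A plays α. In a completely mixed equilibrium, Nation B must be indifferent between γ and δ.
Nation B's expected payoff from γ is 4p − 3(1−p); from δ it is p + 6(1−p).
Setting these equal: 7p − 3 = −5p + 6, so p = 3/4.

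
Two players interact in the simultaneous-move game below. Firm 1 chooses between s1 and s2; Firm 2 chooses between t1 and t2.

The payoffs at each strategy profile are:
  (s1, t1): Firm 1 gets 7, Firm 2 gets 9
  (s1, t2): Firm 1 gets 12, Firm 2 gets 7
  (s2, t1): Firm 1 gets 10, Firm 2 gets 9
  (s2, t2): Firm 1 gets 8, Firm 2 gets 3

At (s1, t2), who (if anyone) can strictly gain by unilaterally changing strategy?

Firm 1 at (s1, t2) earns 12; deviating to s2 yields 8 — not better.
Firm 2 earns 7; deviating to t1 yields 9 — a strict improvement.
Only Firm 2 has a strictly profitable deviation.

Firm 2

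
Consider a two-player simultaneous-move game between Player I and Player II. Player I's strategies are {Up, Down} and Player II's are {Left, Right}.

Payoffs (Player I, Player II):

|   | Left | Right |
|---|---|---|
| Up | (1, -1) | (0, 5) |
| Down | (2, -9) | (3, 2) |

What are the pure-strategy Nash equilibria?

(Up, Left): Player I prefers Down (2 > 1); Player II prefers Right (5 > -1) — not an equilibrium.
(Up, Right): Player I prefers Down (3 > 0) — not an equilibrium.
(Down, Left): Player II prefers Right (2 > -9) — not an equilibrium.
(Down, Right): Player I gets 3 ≥ 0 from Up, and Player II gets 2 ≥ -9 from Left — Nash equilibrium.

(Down, Right)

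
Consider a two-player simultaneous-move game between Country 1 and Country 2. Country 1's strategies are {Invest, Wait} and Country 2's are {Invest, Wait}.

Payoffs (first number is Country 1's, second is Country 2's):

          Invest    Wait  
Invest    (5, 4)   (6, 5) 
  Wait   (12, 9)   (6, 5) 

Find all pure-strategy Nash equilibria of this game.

(Invest, Wait) and (Wait, Invest)

(Invest, Invest): Country 1 prefers Wait (12 > 5); Country 2 prefers Wait (5 > 4) — not an equilibrium.
(Invest, Wait): Country 1 gets 6 ≥ 6 from Wait, and Country 2 gets 5 ≥ 4 from Invest — Nash equilibrium.
(Wait, Invest): Country 1 gets 12 ≥ 5 from Invest, and Country 2 gets 9 ≥ 5 from Wait — Nash equilibrium.
(Wait, Wait): Country 2 prefers Invest (9 > 5) — not an equilibrium.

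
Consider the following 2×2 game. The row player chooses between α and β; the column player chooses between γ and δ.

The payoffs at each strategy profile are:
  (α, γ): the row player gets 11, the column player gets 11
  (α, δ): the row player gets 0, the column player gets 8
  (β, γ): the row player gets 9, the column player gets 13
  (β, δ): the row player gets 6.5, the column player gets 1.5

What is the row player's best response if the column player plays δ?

Against δ, the row player earns 0 from α and 6.5 from β.
So β is the best response.

β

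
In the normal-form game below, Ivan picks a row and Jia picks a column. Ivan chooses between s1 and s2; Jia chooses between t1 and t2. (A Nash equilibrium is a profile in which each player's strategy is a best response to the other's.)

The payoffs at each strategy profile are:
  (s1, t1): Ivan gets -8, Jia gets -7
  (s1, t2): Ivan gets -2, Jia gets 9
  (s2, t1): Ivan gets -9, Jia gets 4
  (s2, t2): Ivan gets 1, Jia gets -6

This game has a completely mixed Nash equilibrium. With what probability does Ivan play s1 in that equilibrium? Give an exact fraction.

5/13

Let r be the probability that Ivan plays s1. In a completely mixed equilibrium, Jia must be indifferent between t1 and t2.
Jia's expected payoff from t1 is −7r + 4(1−r); from t2 it is 9r − 6(1−r).
Setting these equal: −11r + 4 = 15r − 6, so r = 5/13.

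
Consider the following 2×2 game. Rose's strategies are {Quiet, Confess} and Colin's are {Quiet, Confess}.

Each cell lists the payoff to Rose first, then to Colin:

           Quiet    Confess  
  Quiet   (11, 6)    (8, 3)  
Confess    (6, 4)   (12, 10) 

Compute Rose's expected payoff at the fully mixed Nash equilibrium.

First find y, the probability Colin plays Quiet, from Rose's indifference between Quiet and Confess: 11y + 8(1−y) = 6y + 12(1−y), giving y = 4/9.
Since Rose is indifferent in equilibrium, Rose's expected payoff equals the payoff from either row against (4/9, 5/9). Using Quiet: 11(4/9) + 8(5/9) = 28/3.

28/3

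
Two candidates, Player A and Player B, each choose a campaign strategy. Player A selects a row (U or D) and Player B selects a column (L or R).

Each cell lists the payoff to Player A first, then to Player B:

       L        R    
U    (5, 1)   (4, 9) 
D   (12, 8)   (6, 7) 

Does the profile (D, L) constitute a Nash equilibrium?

At (D, L), Player A earns 12; switching to U would give 5, so Player A has no profitable deviation.
Player B earns 8; switching to R would give 7, so Player B has no profitable deviation.
Neither player can gain by a unilateral deviation, so this profile is a Nash equilibrium.

Yes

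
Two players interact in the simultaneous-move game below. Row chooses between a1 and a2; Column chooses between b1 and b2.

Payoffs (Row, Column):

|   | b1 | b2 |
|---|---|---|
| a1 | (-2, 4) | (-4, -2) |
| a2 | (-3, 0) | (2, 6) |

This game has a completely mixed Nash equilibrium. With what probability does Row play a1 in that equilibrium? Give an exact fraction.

Let r be the probability that Row plays a1. In a completely mixed equilibrium, Column must be indifferent between b1 and b2.
Column's expected payoff from b1 is 4r; from b2 it is −2r + 6(1−r).
Setting these equal: 4r = −8r + 6, so r = 1/2.

1/2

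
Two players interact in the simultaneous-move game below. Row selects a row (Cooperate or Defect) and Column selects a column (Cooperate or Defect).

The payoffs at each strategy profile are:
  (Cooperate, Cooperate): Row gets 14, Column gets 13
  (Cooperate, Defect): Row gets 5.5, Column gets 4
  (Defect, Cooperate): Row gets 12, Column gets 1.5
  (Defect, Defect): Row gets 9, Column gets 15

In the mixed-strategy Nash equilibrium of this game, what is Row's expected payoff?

120/11

First find y, the probability Column plays Cooperate, from Row's indifference between Cooperate and Defect: 14y + 5.5(1−y) = 12y + 9(1−y), giving y = 7/11.
Since Row is indifferent in equilibrium, Row's expected payoff equals the payoff from either row against (7/11, 4/11). Using Cooperate: 14(7/11) + 5.5(4/11) = 120/11.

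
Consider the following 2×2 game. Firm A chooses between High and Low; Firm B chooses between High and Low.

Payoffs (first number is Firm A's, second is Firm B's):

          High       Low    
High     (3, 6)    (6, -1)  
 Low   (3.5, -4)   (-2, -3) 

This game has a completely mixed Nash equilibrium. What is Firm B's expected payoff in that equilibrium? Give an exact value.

First find p, the probability Firm A plays High, from Firm B's indifference between High and Low: 6p − 4(1−p) = −p − 3(1−p), giving p = 1/8.
Since Firm B is indifferent in equilibrium, Firm B's expected payoff equals the payoff from either column against (1/8, 7/8). Using High: 6(1/8) − 4(7/8) = -11/4.

-11/4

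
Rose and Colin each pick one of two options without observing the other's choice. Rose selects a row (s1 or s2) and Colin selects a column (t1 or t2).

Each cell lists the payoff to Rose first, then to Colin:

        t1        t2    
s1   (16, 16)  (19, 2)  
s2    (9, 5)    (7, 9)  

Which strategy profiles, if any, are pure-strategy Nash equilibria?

(s1, t1)

(s1, t1): Rose gets 16 ≥ 9 from s2, and Colin gets 16 ≥ 2 from t2 — Nash equilibrium.
(s1, t2): Colin prefers t1 (16 > 2) — not an equilibrium.
(s2, t1): Rose prefers s1 (16 > 9); Colin prefers t2 (9 > 5) — not an equilibrium.
(s2, t2): Rose prefers s1 (19 > 7) — not an equilibrium.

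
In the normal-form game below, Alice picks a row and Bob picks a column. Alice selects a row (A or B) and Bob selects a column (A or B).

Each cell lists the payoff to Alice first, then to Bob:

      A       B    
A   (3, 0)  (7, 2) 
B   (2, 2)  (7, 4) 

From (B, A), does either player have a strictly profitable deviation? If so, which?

Both

Alice at (B, A) earns 2; deviating to A yields 3 — a strict improvement.
Bob earns 2; deviating to B yields 4 — a strict improvement.
Both Alice and Bob have strictly profitable deviations.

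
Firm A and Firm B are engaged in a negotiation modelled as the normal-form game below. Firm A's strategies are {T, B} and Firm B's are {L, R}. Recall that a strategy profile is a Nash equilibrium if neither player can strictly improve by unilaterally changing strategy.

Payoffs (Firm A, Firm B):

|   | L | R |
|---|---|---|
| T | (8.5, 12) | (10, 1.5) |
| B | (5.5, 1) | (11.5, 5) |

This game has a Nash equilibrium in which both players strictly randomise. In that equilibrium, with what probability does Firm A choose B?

21/29

Let r be the probability that Firm A plays T. In a completely mixed equilibrium, Firm B must be indifferent between L and R.
Firm B's expected payoff from L is 12r + (1−r); from R it is 1.5r + 5(1−r).
Setting these equal: 11r + 1 = −3.5r + 5, so r = 8/29.
Therefore Firm A plays B with probability 1 − 8/29 = 21/29.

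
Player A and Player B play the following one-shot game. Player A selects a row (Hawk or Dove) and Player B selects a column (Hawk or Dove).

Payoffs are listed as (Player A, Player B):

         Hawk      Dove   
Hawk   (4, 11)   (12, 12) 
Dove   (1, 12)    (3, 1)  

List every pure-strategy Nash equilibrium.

(Hawk, Dove)

(Hawk, Hawk): Player B prefers Dove (12 > 11) — not an equilibrium.
(Hawk, Dove): Player A gets 12 ≥ 3 from Dove, and Player B gets 12 ≥ 11 from Hawk — Nash equilibrium.
(Dove, Hawk): Player A prefers Hawk (4 > 1) — not an equilibrium.
(Dove, Dove): Player A prefers Hawk (12 > 3); Player B prefers Hawk (12 > 1) — not an equilibrium.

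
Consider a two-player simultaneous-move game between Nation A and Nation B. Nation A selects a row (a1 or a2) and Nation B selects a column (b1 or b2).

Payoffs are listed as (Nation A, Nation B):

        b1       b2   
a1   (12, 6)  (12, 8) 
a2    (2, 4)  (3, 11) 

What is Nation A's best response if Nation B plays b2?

Against b2, Nation A earns 12 from a1 and 3 from a2.
So a1 is the best response.

a1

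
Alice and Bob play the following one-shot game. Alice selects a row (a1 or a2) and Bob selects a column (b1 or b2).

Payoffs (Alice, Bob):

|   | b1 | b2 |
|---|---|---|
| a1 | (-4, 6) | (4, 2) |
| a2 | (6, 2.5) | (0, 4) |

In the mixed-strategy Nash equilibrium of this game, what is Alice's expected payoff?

12/7

First find q, the probability Bob plays b1, from Alice's indifference between a1 and a2: −4q + 4(1−q) = 6q, giving q = 2/7.
Since Alice is indifferent in equilibrium, Alice's expected payoff equals the payoff from either row against (2/7, 5/7). Using a1: −4(2/7) + 4(5/7) = 12/7.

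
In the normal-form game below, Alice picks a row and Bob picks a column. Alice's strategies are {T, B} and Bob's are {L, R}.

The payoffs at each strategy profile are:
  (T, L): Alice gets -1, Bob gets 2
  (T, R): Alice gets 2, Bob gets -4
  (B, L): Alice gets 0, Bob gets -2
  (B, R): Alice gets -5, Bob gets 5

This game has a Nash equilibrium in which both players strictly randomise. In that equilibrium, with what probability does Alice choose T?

Let x be the probability that Alice plays T. In a completely mixed equilibrium, Bob must be indifferent between L and R.
Bob's expected payoff from L is 2x − 2(1−x); from R it is −4x + 5(1−x).
Setting these equal: 4x − 2 = −9x + 5, so x = 7/13.

7/13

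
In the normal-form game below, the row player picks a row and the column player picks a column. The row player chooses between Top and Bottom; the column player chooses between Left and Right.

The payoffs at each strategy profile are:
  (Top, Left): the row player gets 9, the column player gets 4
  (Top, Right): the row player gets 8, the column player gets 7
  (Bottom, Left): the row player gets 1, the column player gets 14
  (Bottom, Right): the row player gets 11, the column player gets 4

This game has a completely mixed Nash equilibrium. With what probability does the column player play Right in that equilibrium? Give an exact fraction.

8/11

Let y be the probability that the column player plays Left. In a completely mixed equilibrium, the row player must be indifferent between Top and Bottom.
The row player's expected payoff from Top is 9y + 8(1−y); from Bottom it is y + 11(1−y).
Setting these equal: y + 8 = −10y + 11, so y = 3/11.
Therefore the column player plays Right with probability 1 − 3/11 = 8/11.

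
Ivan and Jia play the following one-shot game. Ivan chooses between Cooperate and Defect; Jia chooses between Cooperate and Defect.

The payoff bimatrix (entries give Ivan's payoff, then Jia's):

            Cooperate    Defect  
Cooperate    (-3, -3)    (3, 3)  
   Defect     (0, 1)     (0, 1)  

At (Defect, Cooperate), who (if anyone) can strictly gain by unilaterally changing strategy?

Neither

Ivan at (Defect, Cooperate) earns 0; deviating to Cooperate yields -3 — not better.
Jia earns 1; deviating to Defect yields 1 — not better.
Neither player can strictly improve; the profile is a Nash equilibrium.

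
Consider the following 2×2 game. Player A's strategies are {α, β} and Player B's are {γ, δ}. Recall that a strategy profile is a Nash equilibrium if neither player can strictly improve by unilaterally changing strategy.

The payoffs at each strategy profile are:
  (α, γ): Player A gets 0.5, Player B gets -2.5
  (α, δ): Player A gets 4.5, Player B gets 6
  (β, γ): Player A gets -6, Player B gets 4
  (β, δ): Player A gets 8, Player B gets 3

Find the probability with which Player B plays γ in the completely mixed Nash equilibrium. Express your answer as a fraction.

Let c be the probability that Player B plays γ. In a completely mixed equilibrium, Player A must be indifferent between α and β.
Player A's expected payoff from α is 0.5c + 4.5(1−c); from β it is −6c + 8(1−c).
Setting these equal: −4c + 4.5 = −14c + 8, so c = 7/20.

7/20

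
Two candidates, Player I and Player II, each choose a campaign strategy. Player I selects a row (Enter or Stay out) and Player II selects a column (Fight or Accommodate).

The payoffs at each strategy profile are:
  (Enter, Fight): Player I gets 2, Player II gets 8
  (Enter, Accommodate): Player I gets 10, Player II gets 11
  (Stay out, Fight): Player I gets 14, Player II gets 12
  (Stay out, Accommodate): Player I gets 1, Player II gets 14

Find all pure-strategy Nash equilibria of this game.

(Enter, Accommodate)

(Enter, Fight): Player I prefers Stay out (14 > 2); Player II prefers Accommodate (11 > 8) — not an equilibrium.
(Enter, Accommodate): Player I gets 10 ≥ 1 from Stay out, and Player II gets 11 ≥ 8 from Fight — Nash equilibrium.
(Stay out, Fight): Player II prefers Accommodate (14 > 12) — not an equilibrium.
(Stay out, Accommodate): Player I prefers Enter (10 > 1) — not an equilibrium.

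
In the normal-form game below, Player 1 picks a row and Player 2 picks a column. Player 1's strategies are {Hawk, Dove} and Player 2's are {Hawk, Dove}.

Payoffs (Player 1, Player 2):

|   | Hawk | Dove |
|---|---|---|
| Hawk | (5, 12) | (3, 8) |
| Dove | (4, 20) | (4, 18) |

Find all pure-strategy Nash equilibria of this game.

(Hawk, Hawk)

(Hawk, Hawk): Player 1 gets 5 ≥ 4 from Dove, and Player 2 gets 12 ≥ 8 from Dove — Nash equilibrium.
(Hawk, Dove): Player 1 prefers Dove (4 > 3); Player 2 prefers Hawk (12 > 8) — not an equilibrium.
(Dove, Hawk): Player 1 prefers Hawk (5 > 4) — not an equilibrium.
(Dove, Dove): Player 2 prefers Hawk (20 > 18) — not an equilibrium.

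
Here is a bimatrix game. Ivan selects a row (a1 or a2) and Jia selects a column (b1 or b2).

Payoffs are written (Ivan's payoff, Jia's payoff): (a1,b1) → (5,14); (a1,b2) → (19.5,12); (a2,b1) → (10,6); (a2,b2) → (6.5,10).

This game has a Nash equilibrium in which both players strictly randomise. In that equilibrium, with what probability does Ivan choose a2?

Let r be the probability that Ivan plays a1. In a completely mixed equilibrium, Jia must be indifferent between b1 and b2.
Jia's expected payoff from b1 is 14r + 6(1−r); from b2 it is 12r + 10(1−r).
Setting these equal: 8r + 6 = 2r + 10, so r = 2/3.
Therefore Ivan plays a2 with probability 1 − 2/3 = 1/3.

1/3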